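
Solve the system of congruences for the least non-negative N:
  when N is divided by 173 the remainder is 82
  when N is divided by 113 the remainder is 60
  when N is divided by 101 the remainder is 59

From N ≡ 82 (mod 173) write N = 82 + 173t. Substituting into N ≡ 60 (mod 113) gives 173t ≡ 91 (mod 113), and since 60⁻¹ ≡ 81 (mod 113), t ≡ 26. Hence N ≡ 82 + 173·26 = 4580 (mod 19549).
From N ≡ 4580 (mod 19549) write N = 4580 + 19549t. Substituting into N ≡ 59 (mod 101) gives 19549t ≡ 24 (mod 101), and since 56⁻¹ ≡ 92 (mod 101), t ≡ 87. Hence N ≡ 4580 + 19549·87 = 1705343 (mod 1974449).

1705343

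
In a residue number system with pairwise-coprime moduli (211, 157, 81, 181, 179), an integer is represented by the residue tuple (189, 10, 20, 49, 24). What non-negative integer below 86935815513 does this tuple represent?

Combine the congruences pairwise.
From x ≡ 189 (mod 211) write x = 189 + 211t. Substituting into x ≡ 10 (mod 157) gives 211t ≡ 135 (mod 157), and since 54⁻¹ ≡ 32 (mod 157), t ≡ 81. Hence x ≡ 189 + 211·81 = 17280 (mod 33127).
From x ≡ 17280 (mod 33127) write x = 17280 + 33127t. Substituting into x ≡ 20 (mod 81) gives 33127t ≡ 74 (mod 81), and since 79⁻¹ ≡ 40 (mod 81), t ≡ 44. Hence x ≡ 17280 + 33127·44 = 1474868 (mod 2683287).
From x ≡ 1474868 (mod 2683287) write x = 1474868 + 2683287t. Substituting into x ≡ 49 (mod 181) gives 2683287t ≡ 150 (mod 181), and since 143⁻¹ ≡ 100 (mod 181), t ≡ 158. Hence x ≡ 1474868 + 2683287·158 = 425434214 (mod 485674947).
From x ≡ 425434214 (mod 485674947) write x = 425434214 + 485674947t. Substituting into x ≡ 24 (mod 179) gives 485674947t ≡ 122 (mod 179), and since 154⁻¹ ≡ 136 (mod 179), t ≡ 124. Hence x ≡ 425434214 + 485674947·124 = 60649127642 (mod 86935815513).

60649127642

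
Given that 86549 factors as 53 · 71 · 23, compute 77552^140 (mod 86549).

Mod 53: 77552 ≡ 13; by Fermat, exponent reduces to 140 mod 52 = 36; 13^36 ≡ 42 (mod 53).
Mod 71: 77552 ≡ 20; since 70 | 140, by Fermat 20^140 ≡ 1 (mod 71).
Mod 23: 77552 ≡ 19; by Fermat, exponent reduces to 140 mod 22 = 8; 19^8 ≡ 9 (mod 23).
Combine by CRT: x ≡ 42 (mod 53), x ≡ 1 (mod 71), x ≡ 9 (mod 23) ⇒ x ≡ 31312 (mod 86549).

31312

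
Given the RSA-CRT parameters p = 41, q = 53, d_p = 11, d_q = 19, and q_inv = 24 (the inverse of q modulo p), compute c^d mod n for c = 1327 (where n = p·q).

2079

m₁ = c^(d_p) mod p: c ≡ 15 (mod 41), and 15^11 mod 41 = 29.
m₂ = c^(d_q) mod q: c ≡ 2 (mod 53), and 2^19 mod 53 = 12.
h = q_inv·(m₁ − m₂) mod p = 24·(29 − 12) mod 41 = 39.
m = m₂ + h·q = 12 + 39·53 = 2079.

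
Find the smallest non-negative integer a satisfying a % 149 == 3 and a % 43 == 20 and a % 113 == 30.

Combine the congruences pairwise.
From a ≡ 3 (mod 149) write a = 3 + 149t. Substituting into a ≡ 20 (mod 43) gives 149t ≡ 17 (mod 43), and since 20⁻¹ ≡ 28 (mod 43), t ≡ 3. Hence a ≡ 3 + 149·3 = 450 (mod 6407).
From a ≡ 450 (mod 6407) write a = 450 + 6407t. Substituting into a ≡ 30 (mod 113) gives 6407t ≡ 32 (mod 113), and since 79⁻¹ ≡ 103 (mod 113), t ≡ 19. Hence a ≡ 450 + 6407·19 = 122183 (mod 723991).

122183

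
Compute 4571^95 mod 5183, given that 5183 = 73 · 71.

2586

Mod 73: 4571 ≡ 45; by Fermat, exponent reduces to 95 mod 72 = 23; 45^23 ≡ 31 (mod 73).
Mod 71: 4571 ≡ 27; by Fermat, exponent reduces to 95 mod 70 = 25; 27^25 ≡ 30 (mod 71).
Combine by CRT: x ≡ 31 (mod 73), x ≡ 30 (mod 71) ⇒ x ≡ 2586 (mod 5183).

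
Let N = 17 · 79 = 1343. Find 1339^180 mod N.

749

Mod 17: 1339 ≡ 13; by Fermat, exponent reduces to 180 mod 16 = 4; 13^4 ≡ 1 (mod 17).
Mod 79: 1339 ≡ 75; by Fermat, exponent reduces to 180 mod 78 = 24; 75^24 ≡ 38 (mod 79).
Combine by CRT: x ≡ 1 (mod 17), x ≡ 38 (mod 79) ⇒ x ≡ 749 (mod 1343).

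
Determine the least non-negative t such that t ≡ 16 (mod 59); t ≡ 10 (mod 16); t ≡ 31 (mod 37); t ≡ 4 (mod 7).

111290

From t ≡ 16 (mod 59) write t = 16 + 59s. Substituting into t ≡ 10 (mod 16) gives 59s ≡ 10 (mod 16), and since 11⁻¹ ≡ 3 (mod 16), s ≡ 14. Hence t ≡ 16 + 59·14 = 842 (mod 944).
From t ≡ 842 (mod 944) write t = 842 + 944s. Substituting into t ≡ 31 (mod 37) gives 944s ≡ 3 (mod 37), and since 19⁻¹ ≡ 2 (mod 37), s ≡ 6. Hence t ≡ 842 + 944·6 = 6506 (mod 34928).
From t ≡ 6506 (mod 34928) write t = 6506 + 34928s. Substituting into t ≡ 4 (mod 7) gives 34928s ≡ 1 (mod 7), and since 5⁻¹ ≡ 3 (mod 7), s ≡ 3. Hence t ≡ 6506 + 34928·3 = 111290 (mod 244496).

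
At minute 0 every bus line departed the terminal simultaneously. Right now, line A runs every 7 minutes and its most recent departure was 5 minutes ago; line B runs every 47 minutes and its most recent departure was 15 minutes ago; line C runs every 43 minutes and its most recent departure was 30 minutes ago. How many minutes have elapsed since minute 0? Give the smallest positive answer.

9791

The moduli are pairwise coprime; N = 7·47·43 = 14147.
N/7 = 2021; 2021 ≡ 5 (mod 7); 5·3 ≡ 1, so inverse 3.
N/47 = 301; 301 ≡ 19 (mod 47); 19·5 ≡ 1, so inverse 5.
N/43 = 329; 329 ≡ 28 (mod 43); 28·20 ≡ 1, so inverse 20.
t ≡ 5·2021·3 + 15·301·5 + 30·329·20 = 250290.
250290 mod 14147 = 9791.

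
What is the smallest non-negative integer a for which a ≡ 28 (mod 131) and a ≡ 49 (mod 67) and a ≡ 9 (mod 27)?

The moduli are pairwise coprime; N = 131·67·27 = 236979.
N/131 = 1809; 1809 ≡ 106 (mod 131); 106·110 ≡ 1, so inverse 110.
N/67 = 3537; 3537 ≡ 53 (mod 67); 53·43 ≡ 1, so inverse 43.
N/27 = 8777; 8777 ≡ 2 (mod 27); 2·14 ≡ 1, so inverse 14.
a ≡ 28·1809·110 + 49·3537·43 + 9·8777·14 = 14130081.
14130081 mod 236979 = 148320.

148320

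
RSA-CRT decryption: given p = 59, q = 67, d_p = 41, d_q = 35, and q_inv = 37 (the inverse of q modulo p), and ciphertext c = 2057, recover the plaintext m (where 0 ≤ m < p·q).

3884

m₁ = c^(d_p) mod p: c ≡ 51 (mod 59), and 51^41 mod 59 = 49.
m₂ = c^(d_q) mod q: c ≡ 47 (mod 67), and 47^35 mod 67 = 65.
h = q_inv·(m₁ − m₂) mod p = 37·(49 − 65) mod 59 = 57.
m = m₂ + h·q = 65 + 57·67 = 3884.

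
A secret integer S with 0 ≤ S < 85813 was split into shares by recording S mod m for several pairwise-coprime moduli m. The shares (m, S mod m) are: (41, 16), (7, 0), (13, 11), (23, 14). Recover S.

The moduli are pairwise coprime; N = 41·7·13·23 = 85813.
N/41 = 2093; 2093 ≡ 2 (mod 41); 2·21 ≡ 1, so inverse 21.
N/7 = 12259; 12259 ≡ 2 (mod 7); 2·4 ≡ 1, so inverse 4.
N/13 = 6601; 6601 ≡ 10 (mod 13); 10·4 ≡ 1, so inverse 4.
N/23 = 3731; 3731 ≡ 5 (mod 23); 5·14 ≡ 1, so inverse 14.
S ≡ 16·2093·21 + 0·12259·4 + 11·6601·4 + 14·3731·14 = 1724968.
1724968 mod 85813 = 8708.

8708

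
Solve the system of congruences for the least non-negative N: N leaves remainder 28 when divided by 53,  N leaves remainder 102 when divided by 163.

1406

Combine the congruences pairwise.
From N ≡ 28 (mod 53) write N = 28 + 53t. Substituting into N ≡ 102 (mod 163) gives 53t ≡ 74 (mod 163), and since 53⁻¹ ≡ 40 (mod 163), t ≡ 26. Hence N ≡ 28 + 53·26 = 1406 (mod 8639).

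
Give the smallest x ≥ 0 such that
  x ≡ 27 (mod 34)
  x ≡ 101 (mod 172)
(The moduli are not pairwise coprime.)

2509

gcd(34, 172) = 2 and 2 | (101 − 27), so the pair is consistent; merging gives x ≡ 2509 (mod 2924), where 2924 = lcm(34, 172).
The solution is unique modulo lcm(34, 172) = 2924.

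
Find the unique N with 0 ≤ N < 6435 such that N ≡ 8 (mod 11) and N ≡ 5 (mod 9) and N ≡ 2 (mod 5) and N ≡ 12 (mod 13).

The moduli are pairwise coprime; M = 11·9·5·13 = 6435.
M/11 = 585; 585 ≡ 2 (mod 11); 2·6 ≡ 1, so inverse 6.
M/9 = 715; 715 ≡ 4 (mod 9); 4·7 ≡ 1, so inverse 7.
M/5 = 1287; 1287 ≡ 2 (mod 5); 2·3 ≡ 1, so inverse 3.
M/13 = 495; 495 ≡ 1 (mod 13), inverse 1.
N ≡ 8·585·6 + 5·715·7 + 2·1287·3 + 12·495·1 = 66767.
66767 mod 6435 = 2417.

2417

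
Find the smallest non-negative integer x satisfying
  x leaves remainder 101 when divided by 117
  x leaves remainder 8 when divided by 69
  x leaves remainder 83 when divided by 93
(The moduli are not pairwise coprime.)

44444

gcd(117, 69) = 3 and 3 | (8 − 101), so the pair is consistent; merging gives x ≡ 1388 (mod 2691), where 2691 = lcm(117, 69).
gcd(2691, 93) = 3 and 3 | (83 − 1388), so the pair is consistent; merging gives x ≡ 44444 (mod 83421), where 83421 = lcm(2691, 93).
The solution is unique modulo lcm(117, 69, 93) = 83421.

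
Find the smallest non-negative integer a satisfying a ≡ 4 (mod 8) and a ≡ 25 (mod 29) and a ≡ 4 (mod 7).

228

The moduli are pairwise coprime; N = 8·29·7 = 1624.
N/8 = 203; 203 ≡ 3 (mod 8); 3·3 ≡ 1, so inverse 3.
N/29 = 56; 56 ≡ 27 (mod 29); 27·14 ≡ 1, so inverse 14.
N/7 = 232; 232 ≡ 1 (mod 7), inverse 1.
a ≡ 4·203·3 + 25·56·14 + 4·232·1 = 22964.
22964 mod 1624 = 228.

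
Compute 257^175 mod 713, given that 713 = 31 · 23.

Mod 31: 257 ≡ 9; by Fermat, exponent reduces to 175 mod 30 = 25; 9^25 ≡ 5 (mod 31).
Mod 23: 257 ≡ 4; by Fermat, exponent reduces to 175 mod 22 = 21; 4^21 ≡ 6 (mod 23).
Combine by CRT: x ≡ 5 (mod 31), x ≡ 6 (mod 23) ⇒ x ≡ 98 (mod 713).

98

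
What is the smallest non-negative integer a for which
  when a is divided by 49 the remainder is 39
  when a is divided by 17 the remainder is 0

From a ≡ 39 (mod 49) write a = 39 + 49t. Substituting into a ≡ 0 (mod 17) gives 49t ≡ 12 (mod 17), and since 15⁻¹ ≡ 8 (mod 17), t ≡ 11. Hence a ≡ 39 + 49·11 = 578 (mod 833).

578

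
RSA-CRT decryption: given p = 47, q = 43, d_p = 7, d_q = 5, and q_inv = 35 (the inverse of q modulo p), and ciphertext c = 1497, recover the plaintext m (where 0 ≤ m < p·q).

m₁ = c^(d_p) mod p: c ≡ 40 (mod 47), and 40^7 mod 47 = 38.
m₂ = c^(d_q) mod q: c ≡ 35 (mod 43), and 35^5 mod 43 = 41.
h = q_inv·(m₁ − m₂) mod p = 35·(38 − 41) mod 47 = 36.
m = m₂ + h·q = 41 + 36·43 = 1589.

1589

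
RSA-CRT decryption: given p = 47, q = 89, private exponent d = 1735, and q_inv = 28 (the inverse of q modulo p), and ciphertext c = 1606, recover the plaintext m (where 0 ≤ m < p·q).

833

d_p = d mod (p−1) = 1735 mod 46 = 33; d_q = d mod (q−1) = 63.
m₁ = c^(d_p) mod p: c ≡ 8 (mod 47), and 8^33 mod 47 = 34.
m₂ = c^(d_q) mod q: c ≡ 4 (mod 89), and 4^63 mod 89 = 32.
h = q_inv·(m₁ − m₂) mod p = 28·(34 − 32) mod 47 = 9.
m = m₂ + h·q = 32 + 9·89 = 833.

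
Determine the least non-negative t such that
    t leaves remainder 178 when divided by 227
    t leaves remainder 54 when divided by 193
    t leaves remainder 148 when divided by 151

4202629

Combine the congruences pairwise.
From t ≡ 178 (mod 227) write t = 178 + 227s. Substituting into t ≡ 54 (mod 193) gives 227s ≡ 69 (mod 193), and since 34⁻¹ ≡ 176 (mod 193), s ≡ 178. Hence t ≡ 178 + 227·178 = 40584 (mod 43811).
From t ≡ 40584 (mod 43811) write t = 40584 + 43811s. Substituting into t ≡ 148 (mod 151) gives 43811s ≡ 32 (mod 151), and since 21⁻¹ ≡ 36 (mod 151), s ≡ 95. Hence t ≡ 40584 + 43811·95 = 4202629 (mod 6615461).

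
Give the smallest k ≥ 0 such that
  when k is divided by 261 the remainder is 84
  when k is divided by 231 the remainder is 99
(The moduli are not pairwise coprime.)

10263

Combine the congruences pairwise.
gcd(261, 231) = 3 and 3 | (99 − 84), so the pair is consistent; merging gives k ≡ 10263 (mod 20097), where 20097 = lcm(261, 231).
The solution is unique modulo lcm(261, 231) = 20097.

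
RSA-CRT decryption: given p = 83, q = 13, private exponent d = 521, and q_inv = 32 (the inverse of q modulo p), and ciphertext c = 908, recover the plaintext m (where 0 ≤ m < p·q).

514

d_p = d mod (p−1) = 521 mod 82 = 29; d_q = d mod (q−1) = 5.
m₁ = c^(d_p) mod p: c ≡ 78 (mod 83), and 78^29 mod 83 = 16.
m₂ = c^(d_q) mod q: c ≡ 11 (mod 13), and 11^5 mod 13 = 7.
h = q_inv·(m₁ − m₂) mod p = 32·(16 − 7) mod 83 = 39.
m = m₂ + h·q = 7 + 39·13 = 514.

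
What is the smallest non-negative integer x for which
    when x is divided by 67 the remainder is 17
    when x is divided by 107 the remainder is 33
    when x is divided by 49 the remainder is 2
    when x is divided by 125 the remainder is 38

28899663

The moduli are pairwise coprime; N = 67·107·49·125 = 43910125.
N/67 = 655375; 655375 ≡ 48 (mod 67); 48·7 ≡ 1, so inverse 7.
N/107 = 410375; 410375 ≡ 30 (mod 107); 30·25 ≡ 1, so inverse 25.
N/49 = 896125; 896125 ≡ 13 (mod 49); 13·34 ≡ 1, so inverse 34.
N/125 = 351281; 351281 ≡ 31 (mod 125); 31·121 ≡ 1, so inverse 121.
x ≡ 17·655375·7 + 33·410375·25 + 2·896125·34 + 38·351281·121 = 2092675538.
2092675538 mod 43910125 = 28899663.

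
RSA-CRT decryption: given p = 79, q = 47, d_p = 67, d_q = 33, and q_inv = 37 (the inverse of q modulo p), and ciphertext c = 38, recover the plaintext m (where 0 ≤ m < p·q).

m₁ = c^(d_p) mod p: c ≡ 38 (mod 79), and 38^67 mod 79 = 22.
m₂ = c^(d_q) mod q: c ≡ 38 (mod 47), and 38^33 mod 47 = 40.
h = q_inv·(m₁ − m₂) mod p = 37·(22 − 40) mod 79 = 45.
m = m₂ + h·q = 40 + 45·47 = 2155.

2155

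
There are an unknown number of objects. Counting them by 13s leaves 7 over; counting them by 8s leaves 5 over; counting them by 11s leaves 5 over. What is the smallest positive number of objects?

709

The moduli are pairwise coprime; M = 13·8·11 = 1144.
M/13 = 88; 88 ≡ 10 (mod 13); 10·4 ≡ 1, so inverse 4.
M/8 = 143; 143 ≡ 7 (mod 8); 7·7 ≡ 1, so inverse 7.
M/11 = 104; 104 ≡ 5 (mod 11); 5·9 ≡ 1, so inverse 9.
N ≡ 7·88·4 + 5·143·7 + 5·104·9 = 12149.
12149 mod 1144 = 709.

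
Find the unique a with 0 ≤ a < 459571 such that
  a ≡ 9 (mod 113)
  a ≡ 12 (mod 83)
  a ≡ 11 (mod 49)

The moduli are pairwise coprime; N = 113·83·49 = 459571.
N/113 = 4067; 4067 ≡ 112 (mod 113); 112·112 ≡ 1, so inverse 112.
N/83 = 5537; 5537 ≡ 59 (mod 83); 59·38 ≡ 1, so inverse 38.
N/49 = 9379; 9379 ≡ 20 (mod 49); 20·27 ≡ 1, so inverse 27.
a ≡ 9·4067·112 + 12·5537·38 + 11·9379·27 = 9409971.
9409971 mod 459571 = 218551.

218551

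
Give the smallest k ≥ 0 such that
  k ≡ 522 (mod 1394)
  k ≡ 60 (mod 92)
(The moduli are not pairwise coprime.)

18644

gcd(1394, 92) = 2 and 2 | (60 − 522), so the pair is consistent; merging gives k ≡ 18644 (mod 64124), where 64124 = lcm(1394, 92).
The solution is unique modulo lcm(1394, 92) = 64124.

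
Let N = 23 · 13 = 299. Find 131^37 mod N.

170

Mod 23: 131 ≡ 16; by Fermat, exponent reduces to 37 mod 22 = 15; 16^15 ≡ 9 (mod 23).
Mod 13: 131 ≡ 1; by Fermat, exponent reduces to 37 mod 12 = 1; 1^1 ≡ 1 (mod 13).
Combine by CRT: x ≡ 9 (mod 23), x ≡ 1 (mod 13) ⇒ x ≡ 170 (mod 299).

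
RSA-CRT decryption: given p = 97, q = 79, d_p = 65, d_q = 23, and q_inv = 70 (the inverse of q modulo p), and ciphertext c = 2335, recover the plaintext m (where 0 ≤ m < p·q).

3337

m₁ = c^(d_p) mod p: c ≡ 7 (mod 97), and 7^65 mod 97 = 39.
m₂ = c^(d_q) mod q: c ≡ 44 (mod 79), and 44^23 mod 79 = 19.
h = q_inv·(m₁ − m₂) mod p = 70·(39 − 19) mod 97 = 42.
m = m₂ + h·q = 19 + 42·79 = 3337.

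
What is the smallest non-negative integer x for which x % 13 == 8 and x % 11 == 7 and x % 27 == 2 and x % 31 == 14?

16661

The moduli are pairwise coprime; N = 13·11·27·31 = 119691.
N/13 = 9207; 9207 ≡ 3 (mod 13); 3·9 ≡ 1, so inverse 9.
N/11 = 10881; 10881 ≡ 2 (mod 11); 2·6 ≡ 1, so inverse 6.
N/27 = 4433; 4433 ≡ 5 (mod 27); 5·11 ≡ 1, so inverse 11.
N/31 = 3861; 3861 ≡ 17 (mod 31); 17·11 ≡ 1, so inverse 11.
x ≡ 8·9207·9 + 7·10881·6 + 2·4433·11 + 14·3861·11 = 1812026.
1812026 mod 119691 = 16661.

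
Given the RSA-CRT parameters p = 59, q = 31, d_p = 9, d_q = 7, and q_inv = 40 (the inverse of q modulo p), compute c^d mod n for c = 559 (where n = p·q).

m₁ = c^(d_p) mod p: c ≡ 28 (mod 59), and 28^9 mod 59 = 5.
m₂ = c^(d_q) mod q: c ≡ 1 (mod 31), and 1^7 mod 31 = 1.
h = q_inv·(m₁ − m₂) mod p = 40·(5 − 1) mod 59 = 42.
m = m₂ + h·q = 1 + 42·31 = 1303.

1303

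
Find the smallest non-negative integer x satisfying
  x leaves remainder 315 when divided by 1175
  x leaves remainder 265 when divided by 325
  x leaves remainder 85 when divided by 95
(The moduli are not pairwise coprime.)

187140

Combine the congruences pairwise.
gcd(1175, 325) = 25 and 25 | (265 − 315), so the pair is consistent; merging gives x ≡ 3840 (mod 15275), where 15275 = lcm(1175, 325).
gcd(15275, 95) = 5 and 5 | (85 − 3840), so the pair is consistent; merging gives x ≡ 187140 (mod 290225), where 290225 = lcm(15275, 95).
The solution is unique modulo lcm(1175, 325, 95) = 290225.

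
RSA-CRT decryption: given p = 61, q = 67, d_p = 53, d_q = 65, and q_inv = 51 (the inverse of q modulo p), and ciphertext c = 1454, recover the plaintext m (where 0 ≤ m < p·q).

m₁ = c^(d_p) mod p: c ≡ 51 (mod 61), and 51^53 mod 61 = 7.
m₂ = c^(d_q) mod q: c ≡ 47 (mod 67), and 47^65 mod 67 = 10.
h = q_inv·(m₁ − m₂) mod p = 51·(7 − 10) mod 61 = 30.
m = m₂ + h·q = 10 + 30·67 = 2020.

2020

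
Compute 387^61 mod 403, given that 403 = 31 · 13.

387

Mod 31: 387 ≡ 15; by Fermat, exponent reduces to 61 mod 30 = 1; 15^1 ≡ 15 (mod 31).
Mod 13: 387 ≡ 10; by Fermat, exponent reduces to 61 mod 12 = 1; 10^1 ≡ 10 (mod 13).
Combine by CRT: x ≡ 15 (mod 31), x ≡ 10 (mod 13) ⇒ x ≡ 387 (mod 403).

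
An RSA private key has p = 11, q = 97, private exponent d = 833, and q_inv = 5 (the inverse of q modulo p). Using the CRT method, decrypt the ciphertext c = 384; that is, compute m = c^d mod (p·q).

54

d_p = d mod (p−1) = 833 mod 10 = 3; d_q = d mod (q−1) = 65.
m₁ = c^(d_p) mod p: c ≡ 10 (mod 11), and 10^3 mod 11 = 10.
m₂ = c^(d_q) mod q: c ≡ 93 (mod 97), and 93^65 mod 97 = 54.
h = q_inv·(m₁ − m₂) mod p = 5·(10 − 54) mod 11 = 0.
m = m₂ + h·q = 54 + 0·97 = 54.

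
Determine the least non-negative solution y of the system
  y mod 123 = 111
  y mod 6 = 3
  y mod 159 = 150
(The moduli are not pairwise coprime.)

gcd(123, 6) = 3 and 3 | (3 − 111), so the pair is consistent; merging gives y ≡ 111 (mod 246), where 246 = lcm(123, 6).
gcd(246, 159) = 3 and 3 | (150 − 111), so the pair is consistent; merging gives y ≡ 9213 (mod 13038), where 13038 = lcm(246, 159).
The solution is unique modulo lcm(123, 6, 159) = 13038.

9213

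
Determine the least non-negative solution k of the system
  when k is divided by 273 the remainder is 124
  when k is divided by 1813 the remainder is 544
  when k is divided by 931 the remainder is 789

gcd(273, 1813) = 7 and 7 | (544 − 124), so the pair is consistent; merging gives k ≡ 38617 (mod 70707), where 70707 = lcm(273, 1813).
gcd(70707, 931) = 49 and 49 | (789 − 38617), so the pair is consistent; merging gives k ≡ 887101 (mod 1343433), where 1343433 = lcm(70707, 931).
The solution is unique modulo lcm(273, 1813, 931) = 1343433.

887101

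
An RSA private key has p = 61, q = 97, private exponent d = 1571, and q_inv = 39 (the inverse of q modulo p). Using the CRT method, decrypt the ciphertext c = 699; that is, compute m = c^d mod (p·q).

4120

d_p = d mod (p−1) = 1571 mod 60 = 11; d_q = d mod (q−1) = 35.
m₁ = c^(d_p) mod p: c ≡ 28 (mod 61), and 28^11 mod 61 = 33.
m₂ = c^(d_q) mod q: c ≡ 20 (mod 97), and 20^35 mod 97 = 46.
h = q_inv·(m₁ − m₂) mod p = 39·(33 − 46) mod 61 = 42.
m = m₂ + h·q = 46 + 42·97 = 4120.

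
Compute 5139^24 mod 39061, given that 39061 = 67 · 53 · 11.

29958

Mod 67: 5139 ≡ 47; 47^24 ≡ 9 (mod 67).
Mod 53: 5139 ≡ 51; 51^24 ≡ 13 (mod 53).
Mod 11: 5139 ≡ 2; by Fermat, exponent reduces to 24 mod 10 = 4; 2^4 ≡ 5 (mod 11).
Combine by CRT: x ≡ 9 (mod 67), x ≡ 13 (mod 53), x ≡ 5 (mod 11) ⇒ x ≡ 29958 (mod 39061).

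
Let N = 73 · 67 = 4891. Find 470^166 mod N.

2413

Mod 73: 470 ≡ 32; by Fermat, exponent reduces to 166 mod 72 = 22; 32^22 ≡ 4 (mod 73).
Mod 67: 470 ≡ 1; by Fermat, exponent reduces to 166 mod 66 = 34; 1^34 ≡ 1 (mod 67).
Combine by CRT: x ≡ 4 (mod 73), x ≡ 1 (mod 67) ⇒ x ≡ 2413 (mod 4891).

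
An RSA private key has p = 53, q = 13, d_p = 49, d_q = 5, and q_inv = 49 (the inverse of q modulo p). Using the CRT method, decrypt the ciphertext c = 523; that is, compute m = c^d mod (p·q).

672

m₁ = c^(d_p) mod p: c ≡ 46 (mod 53), and 46^49 mod 53 = 36.
m₂ = c^(d_q) mod q: c ≡ 3 (mod 13), and 3^5 mod 13 = 9.
h = q_inv·(m₁ − m₂) mod p = 49·(36 − 9) mod 53 = 51.
m = m₂ + h·q = 9 + 51·13 = 672.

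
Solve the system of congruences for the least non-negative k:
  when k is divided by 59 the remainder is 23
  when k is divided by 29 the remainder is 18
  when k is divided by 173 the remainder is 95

The moduli are pairwise coprime; N = 59·29·173 = 296003.
N/59 = 5017; 5017 ≡ 2 (mod 59); 2·30 ≡ 1, so inverse 30.
N/29 = 10207; 10207 ≡ 28 (mod 29); 28·28 ≡ 1, so inverse 28.
N/173 = 1711; 1711 ≡ 154 (mod 173); 154·91 ≡ 1, so inverse 91.
k ≡ 23·5017·30 + 18·10207·28 + 95·1711·91 = 23397653.
23397653 mod 296003 = 13416.

13416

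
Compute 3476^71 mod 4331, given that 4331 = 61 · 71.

Mod 61: 3476 ≡ 60; by Fermat, exponent reduces to 71 mod 60 = 11; 60^11 ≡ 60 (mod 61).
Mod 71: 3476 ≡ 68; by Fermat, exponent reduces to 71 mod 70 = 1; 68^1 ≡ 68 (mod 71).
Combine by CRT: x ≡ 60 (mod 61), x ≡ 68 (mod 71) ⇒ x ≡ 3476 (mod 4331).

3476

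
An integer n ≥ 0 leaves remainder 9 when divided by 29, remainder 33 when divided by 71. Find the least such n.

From n ≡ 9 (mod 29) write n = 9 + 29t. Substituting into n ≡ 33 (mod 71) gives 29t ≡ 24 (mod 71), and since 29⁻¹ ≡ 49 (mod 71), t ≡ 40. Hence n ≡ 9 + 29·40 = 1169 (mod 2059).

1169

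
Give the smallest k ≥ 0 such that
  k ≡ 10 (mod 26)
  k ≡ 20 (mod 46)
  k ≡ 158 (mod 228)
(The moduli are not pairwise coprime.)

Combine the congruences pairwise.
gcd(26, 46) = 2 and 2 | (20 − 10), so the pair is consistent; merging gives k ≡ 296 (mod 598), where 598 = lcm(26, 46).
gcd(598, 228) = 2 and 2 | (158 − 296), so the pair is consistent; merging gives k ≡ 63086 (mod 68172), where 68172 = lcm(598, 228).
The solution is unique modulo lcm(26, 46, 228) = 68172.

63086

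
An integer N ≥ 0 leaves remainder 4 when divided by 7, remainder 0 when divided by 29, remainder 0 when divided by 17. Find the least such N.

From N ≡ 4 (mod 7) write N = 4 + 7t. Substituting into N ≡ 0 (mod 29) gives 7t ≡ 25 (mod 29), and since 7⁻¹ ≡ 25 (mod 29), t ≡ 16. Hence N ≡ 4 + 7·16 = 116 (mod 203).
From N ≡ 116 (mod 203) write N = 116 + 203t. Substituting into N ≡ 0 (mod 17) gives 203t ≡ 3 (mod 17), and since 16⁻¹ ≡ 16 (mod 17), t ≡ 14. Hence N ≡ 116 + 203·14 = 2958 (mod 3451).

2958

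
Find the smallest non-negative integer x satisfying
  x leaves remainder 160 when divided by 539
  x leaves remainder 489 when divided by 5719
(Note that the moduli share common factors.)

435133

gcd(539, 5719) = 7 and 7 | (489 − 160), so the pair is consistent; merging gives x ≡ 435133 (mod 440363), where 440363 = lcm(539, 5719).
The solution is unique modulo lcm(539, 5719) = 440363.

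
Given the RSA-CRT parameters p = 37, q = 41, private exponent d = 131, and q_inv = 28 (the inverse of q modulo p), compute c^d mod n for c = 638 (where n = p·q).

515

d_p = d mod (p−1) = 131 mod 36 = 23; d_q = d mod (q−1) = 11.
m₁ = c^(d_p) mod p: c ≡ 9 (mod 37), and 9^23 mod 37 = 34.
m₂ = c^(d_q) mod q: c ≡ 23 (mod 41), and 23^11 mod 41 = 23.
h = q_inv·(m₁ − m₂) mod p = 28·(34 − 23) mod 37 = 12.
m = m₂ + h·q = 23 + 12·41 = 515.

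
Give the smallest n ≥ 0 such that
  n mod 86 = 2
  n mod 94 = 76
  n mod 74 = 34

Combine the congruences pairwise.
gcd(86, 94) = 2 and 2 | (76 − 2), so the pair is consistent; merging gives n ≡ 2238 (mod 4042), where 4042 = lcm(86, 94).
gcd(4042, 74) = 2 and 2 | (34 − 2238), so the pair is consistent; merging gives n ≡ 42658 (mod 149554), where 149554 = lcm(4042, 74).
The solution is unique modulo lcm(86, 94, 74) = 149554.

42658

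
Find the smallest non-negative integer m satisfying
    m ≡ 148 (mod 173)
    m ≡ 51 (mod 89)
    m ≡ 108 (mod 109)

209824

The moduli are pairwise coprime; N = 173·89·109 = 1678273.
N/173 = 9701; 9701 ≡ 13 (mod 173); 13·40 ≡ 1, so inverse 40.
N/89 = 18857; 18857 ≡ 78 (mod 89); 78·8 ≡ 1, so inverse 8.
N/109 = 15397; 15397 ≡ 28 (mod 109); 28·74 ≡ 1, so inverse 74.
m ≡ 148·9701·40 + 51·18857·8 + 108·15397·74 = 188176400.
188176400 mod 1678273 = 209824.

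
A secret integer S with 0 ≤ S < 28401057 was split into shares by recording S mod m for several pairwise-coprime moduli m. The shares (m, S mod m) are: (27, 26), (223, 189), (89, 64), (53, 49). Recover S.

The moduli are pairwise coprime; N = 27·223·89·53 = 28401057.
N/27 = 1051891; 1051891 ≡ 25 (mod 27); 25·13 ≡ 1, so inverse 13.
N/223 = 127359; 127359 ≡ 26 (mod 223); 26·163 ≡ 1, so inverse 163.
N/89 = 319113; 319113 ≡ 48 (mod 89); 48·13 ≡ 1, so inverse 13.
N/53 = 535869; 535869 ≡ 39 (mod 53); 39·34 ≡ 1, so inverse 34.
S ≡ 26·1051891·13 + 189·127359·163 + 64·319113·13 + 49·535869·34 = 5437347641.
5437347641 mod 28401057 = 12745754.

12745754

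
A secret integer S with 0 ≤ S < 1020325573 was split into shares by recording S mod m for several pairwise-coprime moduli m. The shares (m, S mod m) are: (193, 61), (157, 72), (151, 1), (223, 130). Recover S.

From S ≡ 61 (mod 193) write S = 61 + 193t. Substituting into S ≡ 72 (mod 157) gives 193t ≡ 11 (mod 157), and since 36⁻¹ ≡ 48 (mod 157), t ≡ 57. Hence S ≡ 61 + 193·57 = 11062 (mod 30301).
From S ≡ 11062 (mod 30301) write S = 11062 + 30301t. Substituting into S ≡ 1 (mod 151) gives 30301t ≡ 113 (mod 151), and since 101⁻¹ ≡ 3 (mod 151), t ≡ 37. Hence S ≡ 11062 + 30301·37 = 1132199 (mod 4575451).
From S ≡ 1132199 (mod 4575451) write S = 1132199 + 4575451t. Substituting into S ≡ 130 (mod 223) gives 4575451t ≡ 102 (mod 223), and since 160⁻¹ ≡ 46 (mod 223), t ≡ 9. Hence S ≡ 1132199 + 4575451·9 = 42311258 (mod 1020325573).

42311258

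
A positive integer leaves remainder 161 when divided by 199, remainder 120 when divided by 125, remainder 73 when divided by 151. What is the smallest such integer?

2038120

The moduli are pairwise coprime; N = 199·125·151 = 3756125.
N/199 = 18875; 18875 ≡ 169 (mod 199); 169·126 ≡ 1, so inverse 126.
N/125 = 30049; 30049 ≡ 49 (mod 125); 49·74 ≡ 1, so inverse 74.
N/151 = 24875; 24875 ≡ 111 (mod 151); 111·117 ≡ 1, so inverse 117.
a ≡ 161·18875·126 + 120·30049·74 + 73·24875·117 = 862190745.
862190745 mod 3756125 = 2038120.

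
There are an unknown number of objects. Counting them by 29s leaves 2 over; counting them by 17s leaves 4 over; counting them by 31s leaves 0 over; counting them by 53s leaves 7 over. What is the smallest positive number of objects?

From N ≡ 2 (mod 29) write N = 2 + 29t. Substituting into N ≡ 4 (mod 17) gives 29t ≡ 2 (mod 17), and since 12⁻¹ ≡ 10 (mod 17), t ≡ 3. Hence N ≡ 2 + 29·3 = 89 (mod 493).
From N ≡ 89 (mod 493) write N = 89 + 493t. Substituting into N ≡ 0 (mod 31) gives 493t ≡ 4 (mod 31), and since 28⁻¹ ≡ 10 (mod 31), t ≡ 9. Hence N ≡ 89 + 493·9 = 4526 (mod 15283).
From N ≡ 4526 (mod 15283) write N = 4526 + 15283t. Substituting into N ≡ 7 (mod 53) gives 15283t ≡ 39 (mod 53), and since 19⁻¹ ≡ 14 (mod 53), t ≡ 16. Hence N ≡ 4526 + 15283·16 = 249054 (mod 809999).

249054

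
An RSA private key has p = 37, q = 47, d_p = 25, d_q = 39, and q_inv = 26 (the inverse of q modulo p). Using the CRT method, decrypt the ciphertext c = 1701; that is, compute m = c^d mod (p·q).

554

m₁ = c^(d_p) mod p: c ≡ 36 (mod 37), and 36^25 mod 37 = 36.
m₂ = c^(d_q) mod q: c ≡ 9 (mod 47), and 9^39 mod 47 = 37.
h = q_inv·(m₁ − m₂) mod p = 26·(36 − 37) mod 37 = 11.
m = m₂ + h·q = 37 + 11·47 = 554.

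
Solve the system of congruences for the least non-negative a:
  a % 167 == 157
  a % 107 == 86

Combine the congruences pairwise.
From a ≡ 157 (mod 167) write a = 157 + 167t. Substituting into a ≡ 86 (mod 107) gives 167t ≡ 36 (mod 107), and since 60⁻¹ ≡ 66 (mod 107), t ≡ 22. Hence a ≡ 157 + 167·22 = 3831 (mod 17869).

3831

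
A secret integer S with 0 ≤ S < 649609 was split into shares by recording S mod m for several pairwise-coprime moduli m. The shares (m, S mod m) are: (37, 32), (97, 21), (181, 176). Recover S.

368330

From S ≡ 32 (mod 37) write S = 32 + 37t. Substituting into S ≡ 21 (mod 97) gives 37t ≡ 86 (mod 97), and since 37⁻¹ ≡ 21 (mod 97), t ≡ 60. Hence S ≡ 32 + 37·60 = 2252 (mod 3589).
From S ≡ 2252 (mod 3589) write S = 2252 + 3589t. Substituting into S ≡ 176 (mod 181) gives 3589t ≡ 96 (mod 181), and since 150⁻¹ ≡ 35 (mod 181), t ≡ 102. Hence S ≡ 2252 + 3589·102 = 368330 (mod 649609).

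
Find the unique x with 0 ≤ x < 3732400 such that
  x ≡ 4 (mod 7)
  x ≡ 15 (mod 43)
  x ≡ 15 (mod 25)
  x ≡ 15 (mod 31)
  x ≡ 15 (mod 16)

The moduli are pairwise coprime; N = 7·43·25·31·16 = 3732400.
N/7 = 533200; 533200 ≡ 3 (mod 7); 3·5 ≡ 1, so inverse 5.
N/43 = 86800; 86800 ≡ 26 (mod 43); 26·5 ≡ 1, so inverse 5.
N/25 = 149296; 149296 ≡ 21 (mod 25); 21·6 ≡ 1, so inverse 6.
N/31 = 120400; 120400 ≡ 27 (mod 31); 27·23 ≡ 1, so inverse 23.
N/16 = 233275; 233275 ≡ 11 (mod 16); 11·3 ≡ 1, so inverse 3.
x ≡ 4·533200·5 + 15·86800·5 + 15·149296·6 + 15·120400·23 + 15·233275·3 = 82646015.
82646015 mod 3732400 = 533215.

533215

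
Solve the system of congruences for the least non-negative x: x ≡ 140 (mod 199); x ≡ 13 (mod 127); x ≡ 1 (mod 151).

278143

The moduli are pairwise coprime; N = 199·127·151 = 3816223.
N/199 = 19177; 19177 ≡ 73 (mod 199); 73·30 ≡ 1, so inverse 30.
N/127 = 30049; 30049 ≡ 77 (mod 127); 77·33 ≡ 1, so inverse 33.
N/151 = 25273; 25273 ≡ 56 (mod 151); 56·89 ≡ 1, so inverse 89.
x ≡ 140·19177·30 + 13·30049·33 + 1·25273·89 = 95683718.
95683718 mod 3816223 = 278143.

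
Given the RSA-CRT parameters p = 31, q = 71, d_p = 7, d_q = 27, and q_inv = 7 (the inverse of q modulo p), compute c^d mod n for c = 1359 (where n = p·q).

m₁ = c^(d_p) mod p: c ≡ 26 (mod 31), and 26^7 mod 31 = 26.
m₂ = c^(d_q) mod q: c ≡ 10 (mod 71), and 10^27 mod 71 = 27.
h = q_inv·(m₁ − m₂) mod p = 7·(26 − 27) mod 31 = 24.
m = m₂ + h·q = 27 + 24·71 = 1731.

1731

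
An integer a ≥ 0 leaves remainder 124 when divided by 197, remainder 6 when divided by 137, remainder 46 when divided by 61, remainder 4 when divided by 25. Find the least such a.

The moduli are pairwise coprime; N = 197·137·61·25 = 41158225.
N/197 = 208925; 208925 ≡ 105 (mod 197); 105·182 ≡ 1, so inverse 182.
N/137 = 300425; 300425 ≡ 121 (mod 137); 121·77 ≡ 1, so inverse 77.
N/61 = 674725; 674725 ≡ 4 (mod 61); 4·46 ≡ 1, so inverse 46.
N/25 = 1646329; 1646329 ≡ 4 (mod 25); 4·19 ≡ 1, so inverse 19.
a ≡ 124·208925·182 + 6·300425·77 + 46·674725·46 + 4·1646329·19 = 6406654854.
6406654854 mod 41158225 = 27129979.

27129979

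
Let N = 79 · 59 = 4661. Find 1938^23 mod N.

3875

Mod 79: 1938 ≡ 42; 42^23 ≡ 4 (mod 79).
Mod 59: 1938 ≡ 50; 50^23 ≡ 40 (mod 59).
Combine by CRT: x ≡ 4 (mod 79), x ≡ 40 (mod 59) ⇒ x ≡ 3875 (mod 4661).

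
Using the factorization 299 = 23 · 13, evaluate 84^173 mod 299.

249

Mod 23: 84 ≡ 15; by Fermat, exponent reduces to 173 mod 22 = 19; 15^19 ≡ 19 (mod 23).
Mod 13: 84 ≡ 6; by Fermat, exponent reduces to 173 mod 12 = 5; 6^5 ≡ 2 (mod 13).
Combine by CRT: x ≡ 19 (mod 23), x ≡ 2 (mod 13) ⇒ x ≡ 249 (mod 299).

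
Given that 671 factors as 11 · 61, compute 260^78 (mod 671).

9

Mod 11: 260 ≡ 7; by Fermat, exponent reduces to 78 mod 10 = 8; 7^8 ≡ 9 (mod 11).
Mod 61: 260 ≡ 16; by Fermat, exponent reduces to 78 mod 60 = 18; 16^18 ≡ 9 (mod 61).
Combine by CRT: x ≡ 9 (mod 11), x ≡ 9 (mod 61) ⇒ x ≡ 9 (mod 671).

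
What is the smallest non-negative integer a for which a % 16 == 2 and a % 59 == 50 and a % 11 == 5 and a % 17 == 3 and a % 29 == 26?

The moduli are pairwise coprime; N = 16·59·11·17·29 = 5119312.
N/16 = 319957; 319957 ≡ 5 (mod 16); 5·13 ≡ 1, so inverse 13.
N/59 = 86768; 86768 ≡ 38 (mod 59); 38·14 ≡ 1, so inverse 14.
N/11 = 465392; 465392 ≡ 4 (mod 11); 4·3 ≡ 1, so inverse 3.
N/17 = 301136; 301136 ≡ 15 (mod 17); 15·8 ≡ 1, so inverse 8.
N/29 = 176528; 176528 ≡ 5 (mod 29); 5·6 ≡ 1, so inverse 6.
a ≡ 2·319957·13 + 50·86768·14 + 5·465392·3 + 3·301136·8 + 26·176528·6 = 110802994.
110802994 mod 5119312 = 3297442.

3297442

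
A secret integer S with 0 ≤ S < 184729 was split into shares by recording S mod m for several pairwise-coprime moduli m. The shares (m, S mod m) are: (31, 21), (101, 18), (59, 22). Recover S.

The moduli are pairwise coprime; N = 31·101·59 = 184729.
N/31 = 5959; 5959 ≡ 7 (mod 31); 7·9 ≡ 1, so inverse 9.
N/101 = 1829; 1829 ≡ 11 (mod 101); 11·46 ≡ 1, so inverse 46.
N/59 = 3131; 3131 ≡ 4 (mod 59); 4·15 ≡ 1, so inverse 15.
S ≡ 21·5959·9 + 18·1829·46 + 22·3131·15 = 3673893.
3673893 mod 184729 = 164042.

164042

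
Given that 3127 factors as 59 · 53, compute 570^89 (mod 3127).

249

Mod 59: 570 ≡ 39; by Fermat, exponent reduces to 89 mod 58 = 31; 39^31 ≡ 13 (mod 59).
Mod 53: 570 ≡ 40; by Fermat, exponent reduces to 89 mod 52 = 37; 40^37 ≡ 37 (mod 53).
Combine by CRT: x ≡ 13 (mod 59), x ≡ 37 (mod 53) ⇒ x ≡ 249 (mod 3127).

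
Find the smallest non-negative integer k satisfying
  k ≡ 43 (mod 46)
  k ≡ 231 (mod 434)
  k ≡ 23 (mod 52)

34083

gcd(46, 434) = 2 and 2 | (231 − 43), so the pair is consistent; merging gives k ≡ 4137 (mod 9982), where 9982 = lcm(46, 434).
gcd(9982, 52) = 2 and 2 | (23 − 4137), so the pair is consistent; merging gives k ≡ 34083 (mod 259532), where 259532 = lcm(9982, 52).
The solution is unique modulo lcm(46, 434, 52) = 259532.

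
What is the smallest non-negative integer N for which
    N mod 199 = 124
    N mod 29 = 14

2711

From N ≡ 124 (mod 199) write N = 124 + 199t. Substituting into N ≡ 14 (mod 29) gives 199t ≡ 6 (mod 29), and since 25⁻¹ ≡ 7 (mod 29), t ≡ 13. Hence N ≡ 124 + 199·13 = 2711 (mod 5771).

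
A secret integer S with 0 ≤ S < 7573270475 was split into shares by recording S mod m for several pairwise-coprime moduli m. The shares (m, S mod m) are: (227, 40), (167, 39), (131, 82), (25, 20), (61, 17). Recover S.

The moduli are pairwise coprime; N = 227·167·131·25·61 = 7573270475.
N/227 = 33362425; 33362425 ≡ 8 (mod 227); 8·142 ≡ 1, so inverse 142.
N/167 = 45348925; 45348925 ≡ 75 (mod 167); 75·49 ≡ 1, so inverse 49.
N/131 = 57811225; 57811225 ≡ 8 (mod 131); 8·82 ≡ 1, so inverse 82.
N/25 = 302930819; 302930819 ≡ 19 (mod 25); 19·4 ≡ 1, so inverse 4.
N/61 = 124151975; 124151975 ≡ 17 (mod 61); 17·18 ≡ 1, so inverse 18.
S ≡ 40·33362425·142 + 39·45348925·49 + 82·57811225·82 + 20·302930819·4 + 17·124151975·18 = 727108016445.
727108016445 mod 7573270475 = 74050845.

74050845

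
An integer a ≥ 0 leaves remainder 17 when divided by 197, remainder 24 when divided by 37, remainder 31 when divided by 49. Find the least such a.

302018

The moduli are pairwise coprime; N = 197·37·49 = 357161.
N/197 = 1813; 1813 ≡ 40 (mod 197); 40·133 ≡ 1, so inverse 133.
N/37 = 9653; 9653 ≡ 33 (mod 37); 33·9 ≡ 1, so inverse 9.
N/49 = 7289; 7289 ≡ 37 (mod 49); 37·4 ≡ 1, so inverse 4.
a ≡ 17·1813·133 + 24·9653·9 + 31·7289·4 = 7088077.
7088077 mod 357161 = 302018.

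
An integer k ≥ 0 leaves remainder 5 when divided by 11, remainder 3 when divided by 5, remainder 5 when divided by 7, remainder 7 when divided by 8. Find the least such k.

The moduli are pairwise coprime; N = 11·5·7·8 = 3080.
N/11 = 280; 280 ≡ 5 (mod 11); 5·9 ≡ 1, so inverse 9.
N/5 = 616; 616 ≡ 1 (mod 5), inverse 1.
N/7 = 440; 440 ≡ 6 (mod 7); 6·6 ≡ 1, so inverse 6.
N/8 = 385; 385 ≡ 1 (mod 8), inverse 1.
k ≡ 5·280·9 + 3·616·1 + 5·440·6 + 7·385·1 = 30343.
30343 mod 3080 = 2623.

2623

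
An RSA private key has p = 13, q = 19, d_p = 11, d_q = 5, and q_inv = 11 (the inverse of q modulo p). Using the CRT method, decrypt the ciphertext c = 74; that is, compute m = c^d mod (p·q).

120

m₁ = c^(d_p) mod p: c ≡ 9 (mod 13), and 9^11 mod 13 = 3.
m₂ = c^(d_q) mod q: c ≡ 17 (mod 19), and 17^5 mod 19 = 6.
h = q_inv·(m₁ − m₂) mod p = 11·(3 − 6) mod 13 = 6.
m = m₂ + h·q = 6 + 6·19 = 120.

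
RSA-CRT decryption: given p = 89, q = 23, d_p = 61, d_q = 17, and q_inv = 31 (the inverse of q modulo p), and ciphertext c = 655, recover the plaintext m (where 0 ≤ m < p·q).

m₁ = c^(d_p) mod p: c ≡ 32 (mod 89), and 32^61 mod 89 = 78.
m₂ = c^(d_q) mod q: c ≡ 11 (mod 23), and 11^17 mod 23 = 14.
h = q_inv·(m₁ − m₂) mod p = 31·(78 − 14) mod 89 = 26.
m = m₂ + h·q = 14 + 26·23 = 612.

612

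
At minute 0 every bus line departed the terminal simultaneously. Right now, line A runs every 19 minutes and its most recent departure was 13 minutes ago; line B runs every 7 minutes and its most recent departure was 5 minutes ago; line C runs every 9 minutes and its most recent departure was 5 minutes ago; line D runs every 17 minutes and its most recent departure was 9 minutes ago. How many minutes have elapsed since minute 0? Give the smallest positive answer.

The moduli are pairwise coprime; N = 19·7·9·17 = 20349.
N/19 = 1071; 1071 ≡ 7 (mod 19); 7·11 ≡ 1, so inverse 11.
N/7 = 2907; 2907 ≡ 2 (mod 7); 2·4 ≡ 1, so inverse 4.
N/9 = 2261; 2261 ≡ 2 (mod 9); 2·5 ≡ 1, so inverse 5.
N/17 = 1197; 1197 ≡ 7 (mod 17); 7·5 ≡ 1, so inverse 5.
t ≡ 13·1071·11 + 5·2907·4 + 5·2261·5 + 9·1197·5 = 321683.
321683 mod 20349 = 16448.

16448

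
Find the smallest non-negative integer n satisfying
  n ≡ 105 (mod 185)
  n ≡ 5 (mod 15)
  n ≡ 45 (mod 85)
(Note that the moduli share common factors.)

gcd(185, 15) = 5 and 5 | (5 − 105), so the pair is consistent; merging gives n ≡ 290 (mod 555), where 555 = lcm(185, 15).
gcd(555, 85) = 5 and 5 | (45 − 290), so the pair is consistent; merging gives n ≡ 2510 (mod 9435), where 9435 = lcm(555, 85).
The solution is unique modulo lcm(185, 15, 85) = 9435.

2510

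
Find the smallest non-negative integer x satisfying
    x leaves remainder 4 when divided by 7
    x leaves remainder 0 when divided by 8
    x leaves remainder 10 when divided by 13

88

Combine the congruences pairwise.
From x ≡ 4 (mod 7) write x = 4 + 7t. Substituting into x ≡ 0 (mod 8) gives 7t ≡ 4 (mod 8), and since 7⁻¹ ≡ 7 (mod 8), t ≡ 4. Hence x ≡ 4 + 7·4 = 32 (mod 56).
From x ≡ 32 (mod 56) write x = 32 + 56t. Substituting into x ≡ 10 (mod 13) gives 56t ≡ 4 (mod 13), and since 4⁻¹ ≡ 10 (mod 13), t ≡ 1. Hence x ≡ 32 + 56·1 = 88 (mod 728).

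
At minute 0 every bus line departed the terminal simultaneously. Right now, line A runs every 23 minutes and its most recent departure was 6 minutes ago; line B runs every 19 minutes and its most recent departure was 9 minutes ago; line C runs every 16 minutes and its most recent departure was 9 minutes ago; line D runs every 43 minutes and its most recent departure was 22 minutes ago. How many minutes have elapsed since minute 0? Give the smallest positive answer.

36185

From t ≡ 6 (mod 23) write t = 6 + 23s. Substituting into t ≡ 9 (mod 19) gives 23s ≡ 3 (mod 19), and since 4⁻¹ ≡ 5 (mod 19), s ≡ 15. Hence t ≡ 6 + 23·15 = 351 (mod 437).
From t ≡ 351 (mod 437) write t = 351 + 437s. Substituting into t ≡ 9 (mod 16) gives 437s ≡ 10 (mod 16), and since 5⁻¹ ≡ 13 (mod 16), s ≡ 2. Hence t ≡ 351 + 437·2 = 1225 (mod 6992).
From t ≡ 1225 (mod 6992) write t = 1225 + 6992s. Substituting into t ≡ 22 (mod 43) gives 6992s ≡ 1 (mod 43), and since 26⁻¹ ≡ 5 (mod 43), s ≡ 5. Hence t ≡ 1225 + 6992·5 = 36185 (mod 300656).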